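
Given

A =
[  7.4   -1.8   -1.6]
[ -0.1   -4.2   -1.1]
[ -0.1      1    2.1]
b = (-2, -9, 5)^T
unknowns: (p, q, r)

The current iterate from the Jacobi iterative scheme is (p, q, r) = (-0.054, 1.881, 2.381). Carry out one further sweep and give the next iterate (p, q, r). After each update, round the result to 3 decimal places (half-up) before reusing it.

One sweep:
  p = (-2 - (-1.8)·1.881 - (-1.6)·2.381) / (7.4) = 0.702
  q = (-9 - (-0.1)·-0.054 - (-1.1)·2.381) / (-4.2) = 1.521
  r = (5 - (-0.1)·-0.054 - (1)·1.881) / (2.1) = 1.483

(0.702, 1.521, 1.483)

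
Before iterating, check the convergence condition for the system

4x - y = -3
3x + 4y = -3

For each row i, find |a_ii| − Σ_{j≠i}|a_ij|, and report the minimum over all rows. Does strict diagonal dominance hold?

1

row 1: |4| − (1) = 3
row 2: |4| − (3) = 1
minimum over rows = 1 → strictly diagonally dominant (convergence guaranteed)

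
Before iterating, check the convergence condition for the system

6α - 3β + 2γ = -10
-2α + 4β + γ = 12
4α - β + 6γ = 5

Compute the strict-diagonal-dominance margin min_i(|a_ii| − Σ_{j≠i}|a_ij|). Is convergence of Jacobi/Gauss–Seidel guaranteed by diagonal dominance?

1

row 1: |6| − (3+2) = 1
row 2: |4| − (2+1) = 1
row 3: |6| − (4+1) = 1
minimum over rows = 1 → strictly diagonally dominant (convergence guaranteed)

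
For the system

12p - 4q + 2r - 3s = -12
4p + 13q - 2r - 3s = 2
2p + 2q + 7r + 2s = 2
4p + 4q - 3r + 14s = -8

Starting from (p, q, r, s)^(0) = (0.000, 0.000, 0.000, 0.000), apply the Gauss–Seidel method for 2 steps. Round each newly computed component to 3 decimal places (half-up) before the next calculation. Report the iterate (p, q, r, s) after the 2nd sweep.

(-1.000, 0.454, 0.534, -0.301)

Iteration 1:
  p = (-12 - (-4)·0.000 - (2)·0.000 - (-3)·0.000) / (12) = -1.000
  q = (2 - (4)·-1.000 - (-2)·0.000 - (-3)·0.000) / (13) = 0.462
  r = (2 - (2)·-1.000 - (2)·0.462 - (2)·0.000) / (7) = 0.439
  s = (-8 - (4)·-1.000 - (4)·0.462 - (-3)·0.439) / (14) = -0.324
Iteration 2:
  p = (-12 - (-4)·0.462 - (2)·0.439 - (-3)·-0.324) / (12) = -1.000
  q = (2 - (4)·-1.000 - (-2)·0.439 - (-3)·-0.324) / (13) = 0.454
  r = (2 - (2)·-1.000 - (2)·0.454 - (2)·-0.324) / (7) = 0.534
  s = (-8 - (4)·-1.000 - (4)·0.454 - (-3)·0.534) / (14) = -0.301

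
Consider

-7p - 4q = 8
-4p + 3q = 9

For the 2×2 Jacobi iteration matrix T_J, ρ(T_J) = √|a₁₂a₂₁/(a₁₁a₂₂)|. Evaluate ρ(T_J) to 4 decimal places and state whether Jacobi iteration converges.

a₁₂a₂₁/(a₁₁a₂₂) = (-4)·(-4) / ((-7)·(3)) = -0.761905
ρ = √|-0.761905| = √0.761905 = 0.8729
ρ < 1, so Jacobi converges

0.8729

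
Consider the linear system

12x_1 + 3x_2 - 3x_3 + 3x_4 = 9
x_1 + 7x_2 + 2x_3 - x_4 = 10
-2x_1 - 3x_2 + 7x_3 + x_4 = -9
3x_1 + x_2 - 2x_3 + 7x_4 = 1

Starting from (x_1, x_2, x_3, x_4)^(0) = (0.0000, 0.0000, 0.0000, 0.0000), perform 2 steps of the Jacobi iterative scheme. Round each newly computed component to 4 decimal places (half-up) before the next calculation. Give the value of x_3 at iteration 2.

-0.4796

Iteration 1:
  x_1 = (9 - (3)·0.0000 - (-3)·0.0000 - (3)·0.0000) / (12) = 0.7500
  x_2 = (10 - (1)·0.0000 - (2)·0.0000 - (-1)·0.0000) / (7) = 1.4286
  x_3 = (-9 - (-2)·0.0000 - (-3)·0.0000 - (1)·0.0000) / (7) = -1.2857
  x_4 = (1 - (3)·0.0000 - (1)·0.0000 - (-2)·0.0000) / (7) = 0.1429
Iteration 2:
  x_1 = (9 - (3)·1.4286 - (-3)·-1.2857 - (3)·0.1429) / (12) = 0.0357
  x_2 = (10 - (1)·0.7500 - (2)·-1.2857 - (-1)·0.1429) / (7) = 1.7092
  x_3 = (-9 - (-2)·0.7500 - (-3)·1.4286 - (1)·0.1429) / (7) = -0.4796
  x_4 = (1 - (3)·0.7500 - (1)·1.4286 - (-2)·-1.2857) / (7) = -0.7500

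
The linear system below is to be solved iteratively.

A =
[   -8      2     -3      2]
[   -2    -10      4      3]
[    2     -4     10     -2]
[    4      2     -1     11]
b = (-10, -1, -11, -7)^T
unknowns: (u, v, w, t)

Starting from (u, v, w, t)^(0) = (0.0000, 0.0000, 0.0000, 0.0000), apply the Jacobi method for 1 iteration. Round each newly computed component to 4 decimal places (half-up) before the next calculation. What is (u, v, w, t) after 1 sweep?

Iteration 1:
  u = (-10 - (2)·0.0000 - (-3)·0.0000 - (2)·0.0000) / (-8) = 1.2500
  v = (-1 - (-2)·0.0000 - (4)·0.0000 - (3)·0.0000) / (-10) = 0.1000
  w = (-11 - (2)·0.0000 - (-4)·0.0000 - (-2)·0.0000) / (10) = -1.1000
  t = (-7 - (4)·0.0000 - (2)·0.0000 - (-1)·0.0000) / (11) = -0.6364

(1.2500, 0.1000, -1.1000, -0.6364)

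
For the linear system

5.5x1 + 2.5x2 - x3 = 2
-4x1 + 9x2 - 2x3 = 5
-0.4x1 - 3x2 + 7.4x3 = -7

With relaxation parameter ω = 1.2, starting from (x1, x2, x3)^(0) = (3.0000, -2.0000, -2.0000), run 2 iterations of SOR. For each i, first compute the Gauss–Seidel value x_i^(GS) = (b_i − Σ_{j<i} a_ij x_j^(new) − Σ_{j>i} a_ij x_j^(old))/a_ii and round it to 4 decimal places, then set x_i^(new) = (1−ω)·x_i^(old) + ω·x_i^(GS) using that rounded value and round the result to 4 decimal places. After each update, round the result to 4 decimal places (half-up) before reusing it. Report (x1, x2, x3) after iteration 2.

Iteration 1:
  x1: GS value = (2 - (2.5)·-2.0000 - (-1)·-2.0000) / (5.5) = 0.9091;  x1 ← (1−ω)·3.0000 + ω·0.9091 = 0.4909
  x2: GS value = (5 - (-4)·0.4909 - (-2)·-2.0000) / (9) = 0.3293;  x2 ← (1−ω)·-2.0000 + ω·0.3293 = 0.7952
  x3: GS value = (-7 - (-0.4)·0.4909 - (-3)·0.7952) / (7.4) = -0.5970;  x3 ← (1−ω)·-2.0000 + ω·-0.5970 = -0.3164
Iteration 2:
  x1: GS value = (2 - (2.5)·0.7952 - (-1)·-0.3164) / (5.5) = -0.0553;  x1 ← (1−ω)·0.4909 + ω·-0.0553 = -0.1645
  x2: GS value = (5 - (-4)·-0.1645 - (-2)·-0.3164) / (9) = 0.4121;  x2 ← (1−ω)·0.7952 + ω·0.4121 = 0.3355
  x3: GS value = (-7 - (-0.4)·-0.1645 - (-3)·0.3355) / (7.4) = -0.8188;  x3 ← (1−ω)·-0.3164 + ω·-0.8188 = -0.9193

(-0.1645, 0.3355, -0.9193)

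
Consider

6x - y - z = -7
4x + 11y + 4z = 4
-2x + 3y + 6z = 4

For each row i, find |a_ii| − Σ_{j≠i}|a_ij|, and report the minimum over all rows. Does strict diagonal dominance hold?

1

row 1: |6| − (1+1) = 4
row 2: |11| − (4+4) = 3
row 3: |6| − (2+3) = 1
minimum over rows = 1 → strictly diagonally dominant (convergence guaranteed)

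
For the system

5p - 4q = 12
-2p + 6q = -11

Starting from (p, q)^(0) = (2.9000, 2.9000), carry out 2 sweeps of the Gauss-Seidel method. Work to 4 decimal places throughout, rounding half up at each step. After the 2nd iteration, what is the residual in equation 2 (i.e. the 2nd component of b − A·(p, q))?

0.0002

Iteration 1:
  p = (12 - (-4)·2.9000) / (5) = 4.7200
  q = (-11 - (-2)·4.7200) / (6) = -0.2600
Iteration 2:
  p = (12 - (-4)·-0.2600) / (5) = 2.1920
  q = (-11 - (-2)·2.1920) / (6) = -1.1027
Residual b − A·x = (-3.3708, 0.0002)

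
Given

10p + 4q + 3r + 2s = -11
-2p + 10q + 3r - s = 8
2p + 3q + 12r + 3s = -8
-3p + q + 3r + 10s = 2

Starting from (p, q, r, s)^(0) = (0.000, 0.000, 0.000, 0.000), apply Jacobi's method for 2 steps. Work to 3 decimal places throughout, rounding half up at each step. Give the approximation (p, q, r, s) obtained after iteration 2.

Iteration 1:
  p = (-11 - (4)·0.000 - (3)·0.000 - (2)·0.000) / (10) = -1.100
  q = (8 - (-2)·0.000 - (3)·0.000 - (-1)·0.000) / (10) = 0.800
  r = (-8 - (2)·0.000 - (3)·0.000 - (3)·0.000) / (12) = -0.667
  s = (2 - (-3)·0.000 - (1)·0.000 - (3)·0.000) / (10) = 0.200
Iteration 2:
  p = (-11 - (4)·0.800 - (3)·-0.667 - (2)·0.200) / (10) = -1.260
  q = (8 - (-2)·-1.100 - (3)·-0.667 - (-1)·0.200) / (10) = 0.800
  r = (-8 - (2)·-1.100 - (3)·0.800 - (3)·0.200) / (12) = -0.733
  s = (2 - (-3)·-1.100 - (1)·0.800 - (3)·-0.667) / (10) = -0.010

(-1.260, 0.800, -0.733, -0.010)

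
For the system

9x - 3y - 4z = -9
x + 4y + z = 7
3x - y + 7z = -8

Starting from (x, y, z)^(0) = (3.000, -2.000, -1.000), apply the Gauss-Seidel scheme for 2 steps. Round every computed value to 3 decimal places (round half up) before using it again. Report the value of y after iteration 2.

Iteration 1:
  x = (-9 - (-3)·-2.000 - (-4)·-1.000) / (9) = -2.111
  y = (7 - (1)·-2.111 - (1)·-1.000) / (4) = 2.528
  z = (-8 - (3)·-2.111 - (-1)·2.528) / (7) = 0.123
Iteration 2:
  x = (-9 - (-3)·2.528 - (-4)·0.123) / (9) = -0.103
  y = (7 - (1)·-0.103 - (1)·0.123) / (4) = 1.745
  z = (-8 - (3)·-0.103 - (-1)·1.745) / (7) = -0.849

1.745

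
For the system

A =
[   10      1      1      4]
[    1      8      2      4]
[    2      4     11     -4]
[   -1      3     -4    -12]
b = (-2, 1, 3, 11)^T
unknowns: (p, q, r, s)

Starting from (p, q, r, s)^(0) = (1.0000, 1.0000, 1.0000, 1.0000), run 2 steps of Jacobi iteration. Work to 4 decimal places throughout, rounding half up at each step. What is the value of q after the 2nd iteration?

Iteration 1:
  p = (-2 - (1)·1.0000 - (1)·1.0000 - (4)·1.0000) / (10) = -0.8000
  q = (1 - (1)·1.0000 - (2)·1.0000 - (4)·1.0000) / (8) = -0.7500
  r = (3 - (2)·1.0000 - (4)·1.0000 - (-4)·1.0000) / (11) = 0.0909
  s = (11 - (-1)·1.0000 - (3)·1.0000 - (-4)·1.0000) / (-12) = -1.0833
Iteration 2:
  p = (-2 - (1)·-0.7500 - (1)·0.0909 - (4)·-1.0833) / (10) = 0.2992
  q = (1 - (1)·-0.8000 - (2)·0.0909 - (4)·-1.0833) / (8) = 0.7439
  r = (3 - (2)·-0.8000 - (4)·-0.7500 - (-4)·-1.0833) / (11) = 0.2970
  s = (11 - (-1)·-0.8000 - (3)·-0.7500 - (-4)·0.0909) / (-12) = -1.0678

0.7439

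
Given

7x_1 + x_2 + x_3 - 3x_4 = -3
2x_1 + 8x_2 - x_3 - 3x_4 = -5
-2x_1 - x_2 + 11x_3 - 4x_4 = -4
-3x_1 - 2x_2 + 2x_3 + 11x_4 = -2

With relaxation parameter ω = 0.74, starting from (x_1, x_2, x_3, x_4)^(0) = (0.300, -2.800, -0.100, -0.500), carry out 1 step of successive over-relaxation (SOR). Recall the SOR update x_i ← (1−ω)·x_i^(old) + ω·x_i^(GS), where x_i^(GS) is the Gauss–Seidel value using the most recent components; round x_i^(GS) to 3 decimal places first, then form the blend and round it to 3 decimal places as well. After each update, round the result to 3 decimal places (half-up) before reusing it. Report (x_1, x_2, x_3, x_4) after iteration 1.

(-0.091, -1.321, -0.531, -0.389)

Iteration 1:
  x_1: GS value = (-3 - (1)·-2.800 - (1)·-0.100 - (-3)·-0.500) / (7) = -0.229;  x_1 ← (1−ω)·0.300 + ω·-0.229 = -0.091
  x_2: GS value = (-5 - (2)·-0.091 - (-1)·-0.100 - (-3)·-0.500) / (8) = -0.802;  x_2 ← (1−ω)·-2.800 + ω·-0.802 = -1.321
  x_3: GS value = (-4 - (-2)·-0.091 - (-1)·-1.321 - (-4)·-0.500) / (11) = -0.682;  x_3 ← (1−ω)·-0.100 + ω·-0.682 = -0.531
  x_4: GS value = (-2 - (-3)·-0.091 - (-2)·-1.321 - (2)·-0.531) / (11) = -0.350;  x_4 ← (1−ω)·-0.500 + ω·-0.350 = -0.389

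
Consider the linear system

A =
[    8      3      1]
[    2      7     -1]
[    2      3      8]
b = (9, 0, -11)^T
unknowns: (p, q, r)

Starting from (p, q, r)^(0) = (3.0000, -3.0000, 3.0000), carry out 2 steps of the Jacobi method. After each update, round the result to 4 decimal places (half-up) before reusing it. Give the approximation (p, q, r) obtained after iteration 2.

(1.4107, -0.6786, -1.6830)

Iteration 1:
  p = (9 - (3)·-3.0000 - (1)·3.0000) / (8) = 1.8750
  q = (0 - (2)·3.0000 - (-1)·3.0000) / (7) = -0.4286
  r = (-11 - (2)·3.0000 - (3)·-3.0000) / (8) = -1.0000
Iteration 2:
  p = (9 - (3)·-0.4286 - (1)·-1.0000) / (8) = 1.4107
  q = (0 - (2)·1.8750 - (-1)·-1.0000) / (7) = -0.6786
  r = (-11 - (2)·1.8750 - (3)·-0.4286) / (8) = -1.6830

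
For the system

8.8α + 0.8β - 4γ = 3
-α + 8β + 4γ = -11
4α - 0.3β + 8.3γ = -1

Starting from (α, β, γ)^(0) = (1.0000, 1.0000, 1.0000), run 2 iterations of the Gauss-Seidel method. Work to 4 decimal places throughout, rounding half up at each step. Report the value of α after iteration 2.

0.2649

Iteration 1:
  α = (3 - (0.8)·1.0000 - (-4)·1.0000) / (8.8) = 0.7045
  β = (-11 - (-1)·0.7045 - (4)·1.0000) / (8) = -1.7869
  γ = (-1 - (4)·0.7045 - (-0.3)·-1.7869) / (8.3) = -0.5246
Iteration 2:
  α = (3 - (0.8)·-1.7869 - (-4)·-0.5246) / (8.8) = 0.2649
  β = (-11 - (-1)·0.2649 - (4)·-0.5246) / (8) = -1.0796
  γ = (-1 - (4)·0.2649 - (-0.3)·-1.0796) / (8.3) = -0.2872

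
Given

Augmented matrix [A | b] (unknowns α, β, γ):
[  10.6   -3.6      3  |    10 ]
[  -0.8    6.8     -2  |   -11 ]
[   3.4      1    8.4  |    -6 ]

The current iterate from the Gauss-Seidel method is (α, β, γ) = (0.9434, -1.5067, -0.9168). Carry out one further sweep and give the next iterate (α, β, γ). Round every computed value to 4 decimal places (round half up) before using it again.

(0.6912, -1.8060, -0.7791)

One sweep:
  α = (10 - (-3.6)·-1.5067 - (3)·-0.9168) / (10.6) = 0.6912
  β = (-11 - (-0.8)·0.6912 - (-2)·-0.9168) / (6.8) = -1.8060
  γ = (-6 - (3.4)·0.6912 - (1)·-1.8060) / (8.4) = -0.7791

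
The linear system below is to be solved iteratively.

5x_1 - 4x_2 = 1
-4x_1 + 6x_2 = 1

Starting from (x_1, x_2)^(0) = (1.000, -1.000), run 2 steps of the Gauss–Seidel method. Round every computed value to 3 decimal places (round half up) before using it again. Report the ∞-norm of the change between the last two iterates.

Iteration 1:
  x_1 = (1 - (-4)·-1.000) / (5) = -0.600
  x_2 = (1 - (-4)·-0.600) / (6) = -0.233
Iteration 2:
  x_1 = (1 - (-4)·-0.233) / (5) = 0.014
  x_2 = (1 - (-4)·0.014) / (6) = 0.176
Change: (0.614, 0.409) → max |·| = 0.614

0.614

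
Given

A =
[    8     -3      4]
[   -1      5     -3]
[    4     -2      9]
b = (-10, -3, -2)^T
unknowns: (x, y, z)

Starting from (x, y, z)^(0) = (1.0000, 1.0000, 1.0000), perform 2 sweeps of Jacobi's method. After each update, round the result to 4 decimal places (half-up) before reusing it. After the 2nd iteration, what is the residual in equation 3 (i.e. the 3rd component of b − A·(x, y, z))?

-4.3717

Iteration 1:
  x = (-10 - (-3)·1.0000 - (4)·1.0000) / (8) = -1.3750
  y = (-3 - (-1)·1.0000 - (-3)·1.0000) / (5) = 0.2000
  z = (-2 - (4)·1.0000 - (-2)·1.0000) / (9) = -0.4444
Iteration 2:
  x = (-10 - (-3)·0.2000 - (4)·-0.4444) / (8) = -0.9528
  y = (-3 - (-1)·-1.3750 - (-3)·-0.4444) / (5) = -1.1416
  z = (-2 - (4)·-1.3750 - (-2)·0.2000) / (9) = 0.4333
Residual b − A·x = (-7.5356, 3.0551, -4.3717)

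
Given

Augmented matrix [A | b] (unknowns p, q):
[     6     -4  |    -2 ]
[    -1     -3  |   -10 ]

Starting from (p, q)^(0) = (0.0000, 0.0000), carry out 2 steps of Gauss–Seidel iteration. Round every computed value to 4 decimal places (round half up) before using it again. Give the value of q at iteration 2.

Iteration 1:
  p = (-2 - (-4)·0.0000) / (6) = -0.3333
  q = (-10 - (-1)·-0.3333) / (-3) = 3.4444
Iteration 2:
  p = (-2 - (-4)·3.4444) / (6) = 1.9629
  q = (-10 - (-1)·1.9629) / (-3) = 2.6790

2.6790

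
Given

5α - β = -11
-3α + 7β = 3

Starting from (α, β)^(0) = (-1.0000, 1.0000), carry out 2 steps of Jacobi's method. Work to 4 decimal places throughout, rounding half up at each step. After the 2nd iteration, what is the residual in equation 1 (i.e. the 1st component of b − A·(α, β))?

Iteration 1:
  α = (-11 - (-1)·1.0000) / (5) = -2.0000
  β = (3 - (-3)·-1.0000) / (7) = 0.0000
Iteration 2:
  α = (-11 - (-1)·0.0000) / (5) = -2.2000
  β = (3 - (-3)·-2.0000) / (7) = -0.4286
Residual b − A·x = (-0.4286, -0.5998)

-0.4286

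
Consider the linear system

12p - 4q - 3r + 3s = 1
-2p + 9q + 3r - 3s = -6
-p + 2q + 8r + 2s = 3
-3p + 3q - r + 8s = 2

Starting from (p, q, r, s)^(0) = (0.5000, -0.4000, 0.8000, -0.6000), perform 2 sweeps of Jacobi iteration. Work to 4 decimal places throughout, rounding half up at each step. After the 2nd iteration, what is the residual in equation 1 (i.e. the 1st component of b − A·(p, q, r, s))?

Iteration 1:
  p = (1 - (-4)·-0.4000 - (-3)·0.8000 - (3)·-0.6000) / (12) = 0.3000
  q = (-6 - (-2)·0.5000 - (3)·0.8000 - (-3)·-0.6000) / (9) = -1.0222
  r = (3 - (-1)·0.5000 - (2)·-0.4000 - (2)·-0.6000) / (8) = 0.6875
  s = (2 - (-3)·0.5000 - (3)·-0.4000 - (-1)·0.8000) / (8) = 0.6875
Iteration 2:
  p = (1 - (-4)·-1.0222 - (-3)·0.6875 - (3)·0.6875) / (12) = -0.2574
  q = (-6 - (-2)·0.3000 - (3)·0.6875 - (-3)·0.6875) / (9) = -0.6000
  r = (3 - (-1)·0.3000 - (2)·-1.0222 - (2)·0.6875) / (8) = 0.4962
  s = (2 - (-3)·0.3000 - (3)·-1.0222 - (-1)·0.6875) / (8) = 0.8318
Residual b − A·x = (0.6820, -0.1080, -1.6906, -3.1304)

0.6820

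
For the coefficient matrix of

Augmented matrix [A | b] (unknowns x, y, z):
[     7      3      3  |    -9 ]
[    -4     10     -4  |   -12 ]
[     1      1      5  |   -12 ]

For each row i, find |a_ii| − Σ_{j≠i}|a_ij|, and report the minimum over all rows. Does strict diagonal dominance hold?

row 1: |7| − (3+3) = 1
row 2: |10| − (4+4) = 2
row 3: |5| − (1+1) = 3
minimum over rows = 1 → strictly diagonally dominant (convergence guaranteed)

1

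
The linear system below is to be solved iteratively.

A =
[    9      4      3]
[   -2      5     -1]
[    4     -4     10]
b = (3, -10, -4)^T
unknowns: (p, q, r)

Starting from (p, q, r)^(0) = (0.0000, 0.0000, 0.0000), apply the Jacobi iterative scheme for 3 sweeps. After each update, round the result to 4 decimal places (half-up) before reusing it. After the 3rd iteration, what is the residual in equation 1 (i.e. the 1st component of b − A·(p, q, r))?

Iteration 1:
  p = (3 - (4)·0.0000 - (3)·0.0000) / (9) = 0.3333
  q = (-10 - (-2)·0.0000 - (-1)·0.0000) / (5) = -2.0000
  r = (-4 - (4)·0.0000 - (-4)·0.0000) / (10) = -0.4000
Iteration 2:
  p = (3 - (4)·-2.0000 - (3)·-0.4000) / (9) = 1.3556
  q = (-10 - (-2)·0.3333 - (-1)·-0.4000) / (5) = -1.9467
  r = (-4 - (4)·0.3333 - (-4)·-2.0000) / (10) = -1.3333
Iteration 3:
  p = (3 - (4)·-1.9467 - (3)·-1.3333) / (9) = 1.6430
  q = (-10 - (-2)·1.3556 - (-1)·-1.3333) / (5) = -1.7244
  r = (-4 - (4)·1.3556 - (-4)·-1.9467) / (10) = -1.7209
Residual b − A·x = (0.2733, 0.1871, -0.2606)

0.2733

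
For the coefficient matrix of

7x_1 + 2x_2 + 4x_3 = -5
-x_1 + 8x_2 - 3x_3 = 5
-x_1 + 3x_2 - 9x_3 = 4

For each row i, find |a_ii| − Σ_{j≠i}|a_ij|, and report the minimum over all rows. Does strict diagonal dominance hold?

1

row 1: |7| − (2+4) = 1
row 2: |8| − (1+3) = 4
row 3: |-9| − (1+3) = 5
minimum over rows = 1 → strictly diagonally dominant (convergence guaranteed)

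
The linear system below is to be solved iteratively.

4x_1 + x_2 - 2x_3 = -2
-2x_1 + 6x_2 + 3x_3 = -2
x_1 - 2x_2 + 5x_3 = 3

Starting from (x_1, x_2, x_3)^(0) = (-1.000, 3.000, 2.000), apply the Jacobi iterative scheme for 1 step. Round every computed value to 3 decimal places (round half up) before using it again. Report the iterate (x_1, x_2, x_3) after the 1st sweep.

(-0.250, -1.667, 2.000)

Iteration 1:
  x_1 = (-2 - (1)·3.000 - (-2)·2.000) / (4) = -0.250
  x_2 = (-2 - (-2)·-1.000 - (3)·2.000) / (6) = -1.667
  x_3 = (3 - (1)·-1.000 - (-2)·3.000) / (5) = 2.000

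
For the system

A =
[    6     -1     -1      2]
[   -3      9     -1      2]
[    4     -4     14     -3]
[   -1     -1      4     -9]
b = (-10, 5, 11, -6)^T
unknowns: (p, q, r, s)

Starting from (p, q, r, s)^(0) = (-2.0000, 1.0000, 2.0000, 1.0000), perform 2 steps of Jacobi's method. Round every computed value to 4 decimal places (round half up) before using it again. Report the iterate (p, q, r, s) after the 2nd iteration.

(-1.9312, -0.1085, 1.5397, 1.6711)

Iteration 1:
  p = (-10 - (-1)·1.0000 - (-1)·2.0000 - (2)·1.0000) / (6) = -1.5000
  q = (5 - (-3)·-2.0000 - (-1)·2.0000 - (2)·1.0000) / (9) = -0.1111
  r = (11 - (4)·-2.0000 - (-4)·1.0000 - (-3)·1.0000) / (14) = 1.8571
  s = (-6 - (-1)·-2.0000 - (-1)·1.0000 - (4)·2.0000) / (-9) = 1.6667
Iteration 2:
  p = (-10 - (-1)·-0.1111 - (-1)·1.8571 - (2)·1.6667) / (6) = -1.9312
  q = (5 - (-3)·-1.5000 - (-1)·1.8571 - (2)·1.6667) / (9) = -0.1085
  r = (11 - (4)·-1.5000 - (-4)·-0.1111 - (-3)·1.6667) / (14) = 1.5397
  s = (-6 - (-1)·-1.5000 - (-1)·-0.1111 - (4)·1.8571) / (-9) = 1.6711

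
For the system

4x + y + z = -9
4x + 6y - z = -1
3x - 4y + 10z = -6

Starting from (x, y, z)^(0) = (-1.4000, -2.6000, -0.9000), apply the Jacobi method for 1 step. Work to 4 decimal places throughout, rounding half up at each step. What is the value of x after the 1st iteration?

Iteration 1:
  x = (-9 - (1)·-2.6000 - (1)·-0.9000) / (4) = -1.3750
  y = (-1 - (4)·-1.4000 - (-1)·-0.9000) / (6) = 0.6167
  z = (-6 - (3)·-1.4000 - (-4)·-2.6000) / (10) = -1.2200

-1.3750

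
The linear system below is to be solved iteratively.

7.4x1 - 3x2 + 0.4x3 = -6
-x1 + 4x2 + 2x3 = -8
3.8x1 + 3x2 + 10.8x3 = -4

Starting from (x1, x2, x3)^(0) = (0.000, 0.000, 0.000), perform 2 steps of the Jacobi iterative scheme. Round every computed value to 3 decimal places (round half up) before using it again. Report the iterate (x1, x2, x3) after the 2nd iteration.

Iteration 1:
  x1 = (-6 - (-3)·0.000 - (0.4)·0.000) / (7.4) = -0.811
  x2 = (-8 - (-1)·0.000 - (2)·0.000) / (4) = -2.000
  x3 = (-4 - (3.8)·0.000 - (3)·0.000) / (10.8) = -0.370
Iteration 2:
  x1 = (-6 - (-3)·-2.000 - (0.4)·-0.370) / (7.4) = -1.602
  x2 = (-8 - (-1)·-0.811 - (2)·-0.370) / (4) = -2.018
  x3 = (-4 - (3.8)·-0.811 - (3)·-2.000) / (10.8) = 0.471

(-1.602, -2.018, 0.471)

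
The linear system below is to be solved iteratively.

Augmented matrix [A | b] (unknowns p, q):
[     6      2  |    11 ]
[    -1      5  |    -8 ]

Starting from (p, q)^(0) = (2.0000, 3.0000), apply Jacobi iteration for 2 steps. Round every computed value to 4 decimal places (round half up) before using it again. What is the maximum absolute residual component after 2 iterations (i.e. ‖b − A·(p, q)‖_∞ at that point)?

Iteration 1:
  p = (11 - (2)·3.0000) / (6) = 0.8333
  q = (-8 - (-1)·2.0000) / (5) = -1.2000
Iteration 2:
  p = (11 - (2)·-1.2000) / (6) = 2.2333
  q = (-8 - (-1)·0.8333) / (5) = -1.4333
Residual b − A·x = (0.4668, 1.3998); ∞-norm = 1.3998

1.3998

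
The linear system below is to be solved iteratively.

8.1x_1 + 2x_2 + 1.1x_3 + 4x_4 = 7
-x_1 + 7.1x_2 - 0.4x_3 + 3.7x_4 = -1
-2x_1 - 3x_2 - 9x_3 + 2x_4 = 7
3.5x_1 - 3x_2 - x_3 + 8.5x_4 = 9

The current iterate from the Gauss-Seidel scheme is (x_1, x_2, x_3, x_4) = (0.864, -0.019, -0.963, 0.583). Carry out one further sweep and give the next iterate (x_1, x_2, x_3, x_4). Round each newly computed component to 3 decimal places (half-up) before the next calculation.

(0.712, -0.399, -0.673, 0.546)

One sweep:
  x_1 = (7 - (2)·-0.019 - (1.1)·-0.963 - (4)·0.583) / (8.1) = 0.712
  x_2 = (-1 - (-1)·0.712 - (-0.4)·-0.963 - (3.7)·0.583) / (7.1) = -0.399
  x_3 = (7 - (-2)·0.712 - (-3)·-0.399 - (2)·0.583) / (-9) = -0.673
  x_4 = (9 - (3.5)·0.712 - (-3)·-0.399 - (-1)·-0.673) / (8.5) = 0.546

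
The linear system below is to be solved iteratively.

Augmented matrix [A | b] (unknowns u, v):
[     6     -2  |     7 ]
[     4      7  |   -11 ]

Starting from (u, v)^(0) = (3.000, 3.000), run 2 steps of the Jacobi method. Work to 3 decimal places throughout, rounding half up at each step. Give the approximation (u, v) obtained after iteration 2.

(0.071, -2.810)

Iteration 1:
  u = (7 - (-2)·3.000) / (6) = 2.167
  v = (-11 - (4)·3.000) / (7) = -3.286
Iteration 2:
  u = (7 - (-2)·-3.286) / (6) = 0.071
  v = (-11 - (4)·2.167) / (7) = -2.810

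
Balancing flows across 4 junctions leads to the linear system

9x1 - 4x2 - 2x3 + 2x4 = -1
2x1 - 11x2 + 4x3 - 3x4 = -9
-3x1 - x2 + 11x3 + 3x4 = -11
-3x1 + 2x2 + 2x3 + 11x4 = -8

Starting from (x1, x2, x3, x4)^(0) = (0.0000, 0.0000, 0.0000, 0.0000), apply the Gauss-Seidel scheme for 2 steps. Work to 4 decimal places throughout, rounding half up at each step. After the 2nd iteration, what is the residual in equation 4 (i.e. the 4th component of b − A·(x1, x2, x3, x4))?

Iteration 1:
  x1 = (-1 - (-4)·0.0000 - (-2)·0.0000 - (2)·0.0000) / (9) = -0.1111
  x2 = (-9 - (2)·-0.1111 - (4)·0.0000 - (-3)·0.0000) / (-11) = 0.7980
  x3 = (-11 - (-3)·-0.1111 - (-1)·0.7980 - (3)·0.0000) / (11) = -0.9578
  x4 = (-8 - (-3)·-0.1111 - (2)·0.7980 - (2)·-0.9578) / (11) = -0.7285
Iteration 2:
  x1 = (-1 - (-4)·0.7980 - (-2)·-0.9578 - (2)·-0.7285) / (9) = 0.1926
  x2 = (-9 - (2)·0.1926 - (4)·-0.9578 - (-3)·-0.7285) / (-11) = 0.7036
  x3 = (-11 - (-3)·0.1926 - (-1)·0.7036 - (3)·-0.7285) / (11) = -0.6848
  x4 = (-8 - (-3)·0.1926 - (2)·0.7036 - (2)·-0.6848) / (11) = -0.6782
Residual b − A·x = (0.0678, -0.9410, -0.1512, 0.0004)

0.0004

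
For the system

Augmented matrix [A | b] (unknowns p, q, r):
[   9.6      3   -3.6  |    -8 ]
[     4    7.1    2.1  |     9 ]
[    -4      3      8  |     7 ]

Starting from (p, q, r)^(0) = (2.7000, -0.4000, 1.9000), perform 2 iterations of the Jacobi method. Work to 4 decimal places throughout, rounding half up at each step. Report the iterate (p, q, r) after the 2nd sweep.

(0.3121, 0.5628, 1.1829)

Iteration 1:
  p = (-8 - (3)·-0.4000 - (-3.6)·1.9000) / (9.6) = 0.0042
  q = (9 - (4)·2.7000 - (2.1)·1.9000) / (7.1) = -0.8155
  r = (7 - (-4)·2.7000 - (3)·-0.4000) / (8) = 2.3750
Iteration 2:
  p = (-8 - (3)·-0.8155 - (-3.6)·2.3750) / (9.6) = 0.3121
  q = (9 - (4)·0.0042 - (2.1)·2.3750) / (7.1) = 0.5628
  r = (7 - (-4)·0.0042 - (3)·-0.8155) / (8) = 1.1829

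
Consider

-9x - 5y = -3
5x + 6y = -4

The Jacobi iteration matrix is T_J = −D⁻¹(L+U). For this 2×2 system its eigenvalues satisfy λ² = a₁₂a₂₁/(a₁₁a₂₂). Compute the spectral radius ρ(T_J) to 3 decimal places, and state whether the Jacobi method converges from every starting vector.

a₁₂a₂₁/(a₁₁a₂₂) = (-5)·(5) / ((-9)·(6)) = 0.462963
ρ = √|0.462963| = √0.462963 = 0.680
ρ < 1, so Jacobi converges

0.680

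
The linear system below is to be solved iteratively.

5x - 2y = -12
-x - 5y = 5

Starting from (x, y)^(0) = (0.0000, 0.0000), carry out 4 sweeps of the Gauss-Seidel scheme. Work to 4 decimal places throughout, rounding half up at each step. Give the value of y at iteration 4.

Iteration 1:
  x = (-12 - (-2)·0.0000) / (5) = -2.4000
  y = (5 - (-1)·-2.4000) / (-5) = -0.5200
Iteration 2:
  x = (-12 - (-2)·-0.5200) / (5) = -2.6080
  y = (5 - (-1)·-2.6080) / (-5) = -0.4784
Iteration 3:
  x = (-12 - (-2)·-0.4784) / (5) = -2.5914
  y = (5 - (-1)·-2.5914) / (-5) = -0.4817
Iteration 4:
  x = (-12 - (-2)·-0.4817) / (5) = -2.5927
  y = (5 - (-1)·-2.5927) / (-5) = -0.4815

-0.4815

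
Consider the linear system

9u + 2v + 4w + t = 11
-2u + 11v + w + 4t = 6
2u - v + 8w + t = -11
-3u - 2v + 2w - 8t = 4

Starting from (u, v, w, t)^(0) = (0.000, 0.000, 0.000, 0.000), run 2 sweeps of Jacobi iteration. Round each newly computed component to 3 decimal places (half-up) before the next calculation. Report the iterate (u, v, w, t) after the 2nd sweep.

(1.768, 1.074, -1.550, -1.438)

Iteration 1:
  u = (11 - (2)·0.000 - (4)·0.000 - (1)·0.000) / (9) = 1.222
  v = (6 - (-2)·0.000 - (1)·0.000 - (4)·0.000) / (11) = 0.545
  w = (-11 - (2)·0.000 - (-1)·0.000 - (1)·0.000) / (8) = -1.375
  t = (4 - (-3)·0.000 - (-2)·0.000 - (2)·0.000) / (-8) = -0.500
Iteration 2:
  u = (11 - (2)·0.545 - (4)·-1.375 - (1)·-0.500) / (9) = 1.768
  v = (6 - (-2)·1.222 - (1)·-1.375 - (4)·-0.500) / (11) = 1.074
  w = (-11 - (2)·1.222 - (-1)·0.545 - (1)·-0.500) / (8) = -1.550
  t = (4 - (-3)·1.222 - (-2)·0.545 - (2)·-1.375) / (-8) = -1.438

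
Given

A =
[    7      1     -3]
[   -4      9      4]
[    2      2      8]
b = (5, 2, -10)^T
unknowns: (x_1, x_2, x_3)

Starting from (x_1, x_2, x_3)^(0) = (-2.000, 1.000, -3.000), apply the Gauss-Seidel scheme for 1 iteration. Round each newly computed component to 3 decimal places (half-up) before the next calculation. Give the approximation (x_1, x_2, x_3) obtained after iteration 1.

(-0.714, 1.238, -1.381)

Iteration 1:
  x_1 = (5 - (1)·1.000 - (-3)·-3.000) / (7) = -0.714
  x_2 = (2 - (-4)·-0.714 - (4)·-3.000) / (9) = 1.238
  x_3 = (-10 - (2)·-0.714 - (2)·1.238) / (8) = -1.381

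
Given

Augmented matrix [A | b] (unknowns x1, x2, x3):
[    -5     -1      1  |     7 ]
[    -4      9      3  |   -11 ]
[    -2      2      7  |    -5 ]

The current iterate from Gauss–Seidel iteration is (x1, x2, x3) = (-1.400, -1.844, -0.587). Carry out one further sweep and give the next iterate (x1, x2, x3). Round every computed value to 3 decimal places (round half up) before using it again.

(-1.149, -1.537, -0.603)

One sweep:
  x1 = (7 - (-1)·-1.844 - (1)·-0.587) / (-5) = -1.149
  x2 = (-11 - (-4)·-1.149 - (3)·-0.587) / (9) = -1.537
  x3 = (-5 - (-2)·-1.149 - (2)·-1.537) / (7) = -0.603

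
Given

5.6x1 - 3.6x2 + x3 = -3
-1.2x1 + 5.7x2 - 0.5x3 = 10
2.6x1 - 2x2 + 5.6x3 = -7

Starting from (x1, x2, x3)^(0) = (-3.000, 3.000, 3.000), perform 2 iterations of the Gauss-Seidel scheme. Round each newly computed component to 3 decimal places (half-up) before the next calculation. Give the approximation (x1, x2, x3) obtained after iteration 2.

Iteration 1:
  x1 = (-3 - (-3.6)·3.000 - (1)·3.000) / (5.6) = 0.857
  x2 = (10 - (-1.2)·0.857 - (-0.5)·3.000) / (5.7) = 2.198
  x3 = (-7 - (2.6)·0.857 - (-2)·2.198) / (5.6) = -0.863
Iteration 2:
  x1 = (-3 - (-3.6)·2.198 - (1)·-0.863) / (5.6) = 1.031
  x2 = (10 - (-1.2)·1.031 - (-0.5)·-0.863) / (5.7) = 1.896
  x3 = (-7 - (2.6)·1.031 - (-2)·1.896) / (5.6) = -1.052

(1.031, 1.896, -1.052)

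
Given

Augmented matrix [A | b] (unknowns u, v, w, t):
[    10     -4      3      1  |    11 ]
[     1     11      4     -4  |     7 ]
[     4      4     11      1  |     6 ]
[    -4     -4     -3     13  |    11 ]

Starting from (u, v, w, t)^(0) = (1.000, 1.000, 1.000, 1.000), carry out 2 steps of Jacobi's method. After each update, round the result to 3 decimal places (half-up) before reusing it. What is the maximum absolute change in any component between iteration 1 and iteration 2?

0.706

Iteration 1:
  u = (11 - (-4)·1.000 - (3)·1.000 - (1)·1.000) / (10) = 1.100
  v = (7 - (1)·1.000 - (4)·1.000 - (-4)·1.000) / (11) = 0.545
  w = (6 - (4)·1.000 - (4)·1.000 - (1)·1.000) / (11) = -0.273
  t = (11 - (-4)·1.000 - (-4)·1.000 - (-3)·1.000) / (13) = 1.692
Iteration 2:
  u = (11 - (-4)·0.545 - (3)·-0.273 - (1)·1.692) / (10) = 1.231
  v = (7 - (1)·1.100 - (4)·-0.273 - (-4)·1.692) / (11) = 1.251
  w = (6 - (4)·1.100 - (4)·0.545 - (1)·1.692) / (11) = -0.207
  t = (11 - (-4)·1.100 - (-4)·0.545 - (-3)·-0.273) / (13) = 1.289
Change: (0.131, 0.706, 0.066, -0.403) → max |·| = 0.706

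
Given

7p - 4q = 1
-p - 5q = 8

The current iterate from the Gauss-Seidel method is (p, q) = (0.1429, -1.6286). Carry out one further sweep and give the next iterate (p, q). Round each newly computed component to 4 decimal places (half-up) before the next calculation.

(-0.7878, -1.4424)

One sweep:
  p = (1 - (-4)·-1.6286) / (7) = -0.7878
  q = (8 - (-1)·-0.7878) / (-5) = -1.4424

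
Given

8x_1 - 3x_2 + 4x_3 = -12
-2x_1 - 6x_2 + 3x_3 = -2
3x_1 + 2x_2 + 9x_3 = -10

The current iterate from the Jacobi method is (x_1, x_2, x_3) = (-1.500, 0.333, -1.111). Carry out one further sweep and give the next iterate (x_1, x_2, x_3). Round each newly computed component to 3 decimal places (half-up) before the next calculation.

(-0.820, 0.278, -0.685)

One sweep:
  x_1 = (-12 - (-3)·0.333 - (4)·-1.111) / (8) = -0.820
  x_2 = (-2 - (-2)·-1.500 - (3)·-1.111) / (-6) = 0.278
  x_3 = (-10 - (3)·-1.500 - (2)·0.333) / (9) = -0.685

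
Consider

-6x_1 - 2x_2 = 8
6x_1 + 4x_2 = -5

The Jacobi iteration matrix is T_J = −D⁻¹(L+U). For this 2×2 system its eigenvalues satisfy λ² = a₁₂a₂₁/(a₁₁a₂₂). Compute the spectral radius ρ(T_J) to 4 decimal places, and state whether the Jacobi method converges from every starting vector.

a₁₂a₂₁/(a₁₁a₂₂) = (-2)·(6) / ((-6)·(4)) = 0.500000
ρ = √|0.500000| = √0.500000 = 0.7071
ρ < 1, so Jacobi converges

0.7071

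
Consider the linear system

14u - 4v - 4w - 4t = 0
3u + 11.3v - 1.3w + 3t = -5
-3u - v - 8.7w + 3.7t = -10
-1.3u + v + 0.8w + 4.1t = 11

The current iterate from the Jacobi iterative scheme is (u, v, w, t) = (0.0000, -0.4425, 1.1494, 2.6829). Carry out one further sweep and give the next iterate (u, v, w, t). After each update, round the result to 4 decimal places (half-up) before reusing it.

(0.9685, -1.0225, 2.3413, 2.5666)

One sweep:
  u = (0 - (-4)·-0.4425 - (-4)·1.1494 - (-4)·2.6829) / (14) = 0.9685
  v = (-5 - (3)·0.0000 - (-1.3)·1.1494 - (3)·2.6829) / (11.3) = -1.0225
  w = (-10 - (-3)·0.0000 - (-1)·-0.4425 - (3.7)·2.6829) / (-8.7) = 2.3413
  t = (11 - (-1.3)·0.0000 - (1)·-0.4425 - (0.8)·1.1494) / (4.1) = 2.5666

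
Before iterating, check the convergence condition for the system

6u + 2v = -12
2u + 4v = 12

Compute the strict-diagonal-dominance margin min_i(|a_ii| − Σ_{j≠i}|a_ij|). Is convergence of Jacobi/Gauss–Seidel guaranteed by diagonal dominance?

2

row 1: |6| − (2) = 4
row 2: |4| − (2) = 2
minimum over rows = 2 → strictly diagonally dominant (convergence guaranteed)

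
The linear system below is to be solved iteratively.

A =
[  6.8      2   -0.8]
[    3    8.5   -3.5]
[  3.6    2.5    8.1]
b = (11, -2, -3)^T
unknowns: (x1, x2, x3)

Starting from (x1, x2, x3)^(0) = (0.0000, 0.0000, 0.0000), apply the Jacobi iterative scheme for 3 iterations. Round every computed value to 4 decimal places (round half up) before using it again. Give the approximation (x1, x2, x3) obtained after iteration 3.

Iteration 1:
  x1 = (11 - (2)·0.0000 - (-0.8)·0.0000) / (6.8) = 1.6176
  x2 = (-2 - (3)·0.0000 - (-3.5)·0.0000) / (8.5) = -0.2353
  x3 = (-3 - (3.6)·0.0000 - (2.5)·0.0000) / (8.1) = -0.3704
Iteration 2:
  x1 = (11 - (2)·-0.2353 - (-0.8)·-0.3704) / (6.8) = 1.6433
  x2 = (-2 - (3)·1.6176 - (-3.5)·-0.3704) / (8.5) = -0.9587
  x3 = (-3 - (3.6)·1.6176 - (2.5)·-0.2353) / (8.1) = -1.0167
Iteration 3:
  x1 = (11 - (2)·-0.9587 - (-0.8)·-1.0167) / (6.8) = 1.7800
  x2 = (-2 - (3)·1.6433 - (-3.5)·-1.0167) / (8.5) = -1.2339
  x3 = (-3 - (3.6)·1.6433 - (2.5)·-0.9587) / (8.1) = -0.8048

(1.7800, -1.2339, -0.8048)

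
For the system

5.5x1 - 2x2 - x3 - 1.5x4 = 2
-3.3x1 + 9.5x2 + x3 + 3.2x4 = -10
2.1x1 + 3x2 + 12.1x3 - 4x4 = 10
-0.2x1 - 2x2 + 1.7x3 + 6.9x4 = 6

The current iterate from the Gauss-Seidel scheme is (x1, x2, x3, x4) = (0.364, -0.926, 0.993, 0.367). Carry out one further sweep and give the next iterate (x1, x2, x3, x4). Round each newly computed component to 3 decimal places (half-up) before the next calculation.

(0.308, -1.174, 1.185, 0.246)

One sweep:
  x1 = (2 - (-2)·-0.926 - (-1)·0.993 - (-1.5)·0.367) / (5.5) = 0.308
  x2 = (-10 - (-3.3)·0.308 - (1)·0.993 - (3.2)·0.367) / (9.5) = -1.174
  x3 = (10 - (2.1)·0.308 - (3)·-1.174 - (-4)·0.367) / (12.1) = 1.185
  x4 = (6 - (-0.2)·0.308 - (-2)·-1.174 - (1.7)·1.185) / (6.9) = 0.246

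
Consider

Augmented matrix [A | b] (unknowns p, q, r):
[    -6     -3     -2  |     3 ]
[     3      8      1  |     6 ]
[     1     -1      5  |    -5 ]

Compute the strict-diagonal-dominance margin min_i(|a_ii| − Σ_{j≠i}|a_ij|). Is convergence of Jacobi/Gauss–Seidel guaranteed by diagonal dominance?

1

row 1: |-6| − (3+2) = 1
row 2: |8| − (3+1) = 4
row 3: |5| − (1+1) = 3
minimum over rows = 1 → strictly diagonally dominant (convergence guaranteed)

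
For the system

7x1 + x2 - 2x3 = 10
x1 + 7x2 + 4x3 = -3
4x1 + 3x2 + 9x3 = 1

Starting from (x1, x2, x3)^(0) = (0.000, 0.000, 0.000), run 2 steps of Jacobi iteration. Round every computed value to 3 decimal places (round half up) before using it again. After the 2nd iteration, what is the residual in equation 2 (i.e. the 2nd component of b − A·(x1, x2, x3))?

1.874

Iteration 1:
  x1 = (10 - (1)·0.000 - (-2)·0.000) / (7) = 1.429
  x2 = (-3 - (1)·0.000 - (4)·0.000) / (7) = -0.429
  x3 = (1 - (4)·0.000 - (3)·0.000) / (9) = 0.111
Iteration 2:
  x1 = (10 - (1)·-0.429 - (-2)·0.111) / (7) = 1.522
  x2 = (-3 - (1)·1.429 - (4)·0.111) / (7) = -0.696
  x3 = (1 - (4)·1.429 - (3)·-0.429) / (9) = -0.381
Residual b − A·x = (-0.720, 1.874, 0.429)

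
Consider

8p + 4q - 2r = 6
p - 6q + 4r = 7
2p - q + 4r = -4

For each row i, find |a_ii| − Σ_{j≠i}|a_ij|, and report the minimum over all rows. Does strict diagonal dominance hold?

row 1: |8| − (4+2) = 2
row 2: |-6| − (1+4) = 1
row 3: |4| − (2+1) = 1
minimum over rows = 1 → strictly diagonally dominant (convergence guaranteed)

1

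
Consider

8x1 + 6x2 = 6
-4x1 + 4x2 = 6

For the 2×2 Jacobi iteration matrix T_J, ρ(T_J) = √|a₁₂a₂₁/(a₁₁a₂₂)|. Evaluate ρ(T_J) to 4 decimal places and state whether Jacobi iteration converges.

a₁₂a₂₁/(a₁₁a₂₂) = (6)·(-4) / ((8)·(4)) = -0.750000
ρ = √|-0.750000| = √0.750000 = 0.8660
ρ < 1, so Jacobi converges

0.8660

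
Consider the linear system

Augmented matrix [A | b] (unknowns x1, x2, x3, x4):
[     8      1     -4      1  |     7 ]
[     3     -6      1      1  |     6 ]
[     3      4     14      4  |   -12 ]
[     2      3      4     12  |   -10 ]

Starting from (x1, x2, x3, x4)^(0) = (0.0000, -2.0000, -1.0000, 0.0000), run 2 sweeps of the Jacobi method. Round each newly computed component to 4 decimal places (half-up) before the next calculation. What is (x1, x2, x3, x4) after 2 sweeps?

Iteration 1:
  x1 = (7 - (1)·-2.0000 - (-4)·-1.0000 - (1)·0.0000) / (8) = 0.6250
  x2 = (6 - (3)·0.0000 - (1)·-1.0000 - (1)·0.0000) / (-6) = -1.1667
  x3 = (-12 - (3)·0.0000 - (4)·-2.0000 - (4)·0.0000) / (14) = -0.2857
  x4 = (-10 - (2)·0.0000 - (3)·-2.0000 - (4)·-1.0000) / (12) = 0.0000
Iteration 2:
  x1 = (7 - (1)·-1.1667 - (-4)·-0.2857 - (1)·0.0000) / (8) = 0.8780
  x2 = (6 - (3)·0.6250 - (1)·-0.2857 - (1)·0.0000) / (-6) = -0.7351
  x3 = (-12 - (3)·0.6250 - (4)·-1.1667 - (4)·0.0000) / (14) = -0.6577
  x4 = (-10 - (2)·0.6250 - (3)·-1.1667 - (4)·-0.2857) / (12) = -0.5506

(0.8780, -0.7351, -0.6577, -0.5506)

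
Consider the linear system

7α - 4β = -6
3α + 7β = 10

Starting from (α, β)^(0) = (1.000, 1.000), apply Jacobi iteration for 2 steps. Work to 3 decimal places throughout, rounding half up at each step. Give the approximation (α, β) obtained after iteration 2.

(-0.286, 1.551)

Iteration 1:
  α = (-6 - (-4)·1.000) / (7) = -0.286
  β = (10 - (3)·1.000) / (7) = 1.000
Iteration 2:
  α = (-6 - (-4)·1.000) / (7) = -0.286
  β = (10 - (3)·-0.286) / (7) = 1.551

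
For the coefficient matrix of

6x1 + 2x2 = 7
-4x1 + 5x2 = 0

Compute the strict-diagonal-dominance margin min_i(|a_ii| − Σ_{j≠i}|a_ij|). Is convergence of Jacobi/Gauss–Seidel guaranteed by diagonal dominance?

row 1: |6| − (2) = 4
row 2: |5| − (4) = 1
minimum over rows = 1 → strictly diagonally dominant (convergence guaranteed)

1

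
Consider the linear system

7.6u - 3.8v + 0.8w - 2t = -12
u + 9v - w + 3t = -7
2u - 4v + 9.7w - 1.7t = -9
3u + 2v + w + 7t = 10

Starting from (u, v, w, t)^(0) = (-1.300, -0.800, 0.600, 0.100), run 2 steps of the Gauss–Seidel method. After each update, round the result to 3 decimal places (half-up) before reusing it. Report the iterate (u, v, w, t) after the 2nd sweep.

(-1.095, -1.582, -0.909, 2.480)

Iteration 1:
  u = (-12 - (-3.8)·-0.800 - (0.8)·0.600 - (-2)·0.100) / (7.6) = -2.016
  v = (-7 - (1)·-2.016 - (-1)·0.600 - (3)·0.100) / (9) = -0.520
  w = (-9 - (2)·-2.016 - (-4)·-0.520 - (-1.7)·0.100) / (9.7) = -0.709
  t = (10 - (3)·-2.016 - (2)·-0.520 - (1)·-0.709) / (7) = 2.542
Iteration 2:
  u = (-12 - (-3.8)·-0.520 - (0.8)·-0.709 - (-2)·2.542) / (7.6) = -1.095
  v = (-7 - (1)·-1.095 - (-1)·-0.709 - (3)·2.542) / (9) = -1.582
  w = (-9 - (2)·-1.095 - (-4)·-1.582 - (-1.7)·2.542) / (9.7) = -0.909
  t = (10 - (3)·-1.095 - (2)·-1.582 - (1)·-0.909) / (7) = 2.480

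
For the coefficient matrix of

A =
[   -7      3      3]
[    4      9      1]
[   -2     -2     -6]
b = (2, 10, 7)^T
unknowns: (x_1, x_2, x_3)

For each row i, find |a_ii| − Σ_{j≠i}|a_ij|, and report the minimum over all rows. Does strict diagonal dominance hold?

row 1: |-7| − (3+3) = 1
row 2: |9| − (4+1) = 4
row 3: |-6| − (2+2) = 2
minimum over rows = 1 → strictly diagonally dominant (convergence guaranteed)

1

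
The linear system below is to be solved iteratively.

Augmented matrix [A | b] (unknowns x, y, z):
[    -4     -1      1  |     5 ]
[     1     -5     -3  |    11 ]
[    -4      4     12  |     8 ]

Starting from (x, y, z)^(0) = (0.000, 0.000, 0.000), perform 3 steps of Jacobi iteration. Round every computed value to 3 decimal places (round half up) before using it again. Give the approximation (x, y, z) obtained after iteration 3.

(-0.292, -2.896, 1.439)

Iteration 1:
  x = (5 - (-1)·0.000 - (1)·0.000) / (-4) = -1.250
  y = (11 - (1)·0.000 - (-3)·0.000) / (-5) = -2.200
  z = (8 - (-4)·0.000 - (4)·0.000) / (12) = 0.667
Iteration 2:
  x = (5 - (-1)·-2.200 - (1)·0.667) / (-4) = -0.533
  y = (11 - (1)·-1.250 - (-3)·0.667) / (-5) = -2.850
  z = (8 - (-4)·-1.250 - (4)·-2.200) / (12) = 0.983
Iteration 3:
  x = (5 - (-1)·-2.850 - (1)·0.983) / (-4) = -0.292
  y = (11 - (1)·-0.533 - (-3)·0.983) / (-5) = -2.896
  z = (8 - (-4)·-0.533 - (4)·-2.850) / (12) = 1.439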